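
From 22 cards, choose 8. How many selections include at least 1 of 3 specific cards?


Complement: C(22,8) - C(19,8) = 319770 - 75582 = 244188

244188


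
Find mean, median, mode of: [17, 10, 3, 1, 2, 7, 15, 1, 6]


Sorted: [1, 1, 2, 3, 6, 7, 10, 15, 17]
Mean = 62/9
Median = 6
Freq: {17: 1, 10: 1, 3: 1, 1: 2, 2: 1, 7: 1, 15: 1, 6: 1}
Mode: [1]

Mean=62/9, Median=6, Mode=1


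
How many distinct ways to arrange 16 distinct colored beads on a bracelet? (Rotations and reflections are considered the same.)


Free circular arrangements: rotations and reflections both identified.
(n-1)!/2 = 15!/2 = 1307674368000/2 = 653837184000

653837184000


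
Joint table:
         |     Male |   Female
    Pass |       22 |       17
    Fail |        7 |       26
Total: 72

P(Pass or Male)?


P(Pass∨Male) = P(Pass) + P(Male) - P(Pass∧Male)
= (39 + 29 - 22)/72 = 46/72 = 23/36

P = 23/36 ≈ 63.89%


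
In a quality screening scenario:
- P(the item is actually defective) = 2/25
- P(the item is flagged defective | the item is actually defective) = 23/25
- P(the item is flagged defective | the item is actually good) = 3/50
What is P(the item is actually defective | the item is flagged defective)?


Using Bayes' theorem:
P(A|B) = P(B|A)·P(A) / P(B)

P(the item is flagged defective) = 23/25 × 2/25 + 3/50 × 23/25
= 46/625 + 69/1250 = 161/1250

P(the item is actually defective|the item is flagged defective) = (46/625) / (161/1250) = 4/7

P(the item is actually defective|the item is flagged defective) = 4/7 ≈ 57.14%


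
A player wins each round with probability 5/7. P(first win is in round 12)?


Geometric: P(X=12) = (1-p)^(k-1)×p = (2/7)^11×5/7 = 10240/13841287201

P(X=12) = 10240/13841287201 ≈ 0.00%


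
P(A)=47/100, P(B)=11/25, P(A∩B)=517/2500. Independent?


P(A)×P(B) = 517/2500
P(A∩B) = 517/2500
Equal ✓ → Independent

Yes, independent


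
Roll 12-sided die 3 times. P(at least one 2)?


P(no 2)^3 = (11/12)^3 = 1331/1728
P(≥1) = 1 - 1331/1728 = 397/1728

P = 397/1728 ≈ 22.97%


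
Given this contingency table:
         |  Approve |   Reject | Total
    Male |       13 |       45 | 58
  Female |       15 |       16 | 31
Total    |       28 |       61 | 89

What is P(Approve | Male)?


P(Approve | Male) = 13/(13+45) = 13/58

P(Approve|Male) = 13/58 ≈ 22.41%


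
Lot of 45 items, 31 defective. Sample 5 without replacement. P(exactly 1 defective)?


Hypergeometric: C(31,1)×C(14,4)/C(45,5)
= 31×1001/1221759 = 403/15867

P(X=1) = 403/15867 ≈ 2.54%


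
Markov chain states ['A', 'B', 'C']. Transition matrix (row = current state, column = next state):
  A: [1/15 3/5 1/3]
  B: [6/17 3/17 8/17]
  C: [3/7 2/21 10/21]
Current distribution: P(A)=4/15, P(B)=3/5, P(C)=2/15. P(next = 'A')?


P(next=A) = Σᵢ P(now=i)×P(i→A)
= 4/15×1/15 + 3/5×6/17 + 2/15×3/7
= 4/225 + 18/85 + 2/35 = 7676/26775

P = 7676/26775 ≈ 0.2867


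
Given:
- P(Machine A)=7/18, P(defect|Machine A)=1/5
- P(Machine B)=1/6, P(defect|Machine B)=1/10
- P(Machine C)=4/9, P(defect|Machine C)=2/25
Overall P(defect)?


P(B) = Σ P(B|Aᵢ)×P(Aᵢ)
  1/5×7/18 = 7/90
  1/10×1/6 = 1/60
  2/25×4/9 = 8/225
Sum = 13/100

P(defect) = 13/100 ≈ 13.00%


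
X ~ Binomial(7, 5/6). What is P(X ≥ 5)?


P(X ≥ 5) = Σ P(X=i) for i=5..7
P(X=5) = 21875/93312
P(X=6) = 109375/279936
P(X=7) = 78125/279936
Sum = 3125/3456

P(X ≥ 5) = 3125/3456 ≈ 90.42%


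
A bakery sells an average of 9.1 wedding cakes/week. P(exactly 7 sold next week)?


Poisson(λ=9.1): P(X=7) = e^(-λ)×λ^k/k!
= e^(-9.1) × 9.1^7 / 7!
≈ 0.0001116658085 × 5167610.19357 / 5040 ≈ 0.114493

P(X=7) ≈ 0.114493 ≈ 11.45%


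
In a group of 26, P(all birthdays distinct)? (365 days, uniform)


P(all different) = Π(365-i)/365 for i=0..25
= (365/365)×(364/365)×...×(340/365)
= 0.401759

P ≈ 0.4018 ≈ 40.18%


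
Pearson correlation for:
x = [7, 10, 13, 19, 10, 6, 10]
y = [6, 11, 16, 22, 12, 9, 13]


n=7, Σx=75, Σy=89, Σxy=1082, Σx²=915, Σy²=1291
r = (7×1082 - 75×89)/√((7×915 - 75²)(7×1291 - 89²))
= 899/√(780×1116) = 899/√870480 ≈ 899/932.9952 ≈ 0.9636

r ≈ 0.9636


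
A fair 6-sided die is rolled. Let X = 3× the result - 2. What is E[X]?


E[die] = (1+6)/2 = 7/2
E[X] = 3×7/2 - 2 = 17/2

E[X] = 17/2


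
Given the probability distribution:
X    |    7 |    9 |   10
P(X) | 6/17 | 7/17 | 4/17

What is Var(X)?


E[X] = 145/17
E[X²] = 1261/17
Var(X) = E[X²] - (E[X])² = 1261/17 - 21025/289 = 412/289

Var(X) = 412/289 ≈ 1.4256


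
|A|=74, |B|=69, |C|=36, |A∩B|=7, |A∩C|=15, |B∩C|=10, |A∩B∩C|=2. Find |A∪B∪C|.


|A∪B∪C| = 74+69+36-7-15-10+2 = 149

|A∪B∪C| = 149


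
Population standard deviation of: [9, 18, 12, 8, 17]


Mean = 64/5
  (9-64/5)²=361/25
  (18-64/5)²=676/25
  (12-64/5)²=16/25
  (8-64/5)²=576/25
  (17-64/5)²=441/25
Σ(x-μ)² = 414/5
σ² = (414/5)/5 = 414/25

σ = √(414/25) ≈ 4.0694


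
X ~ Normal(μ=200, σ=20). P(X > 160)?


z = (160-200)/20 = -2.0
P(X > 160) = 1 - P(Z ≤ -2.0) = 1 - 0.0228 = 0.9772

P(X > 160) ≈ 0.9772


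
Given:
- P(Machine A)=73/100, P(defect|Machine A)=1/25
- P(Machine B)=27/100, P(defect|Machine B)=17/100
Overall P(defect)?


P(B) = Σ P(B|Aᵢ)×P(Aᵢ)
  1/25×73/100 = 73/2500
  17/100×27/100 = 459/10000
Sum = 751/10000

P(defect) = 751/10000 ≈ 7.51%


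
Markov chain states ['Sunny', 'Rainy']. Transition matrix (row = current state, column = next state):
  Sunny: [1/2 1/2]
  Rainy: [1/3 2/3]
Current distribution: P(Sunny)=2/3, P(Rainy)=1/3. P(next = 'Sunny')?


P(next=Sunny) = Σᵢ P(now=i)×P(i→Sunny)
= 2/3×1/2 + 1/3×1/3
= 1/3 + 1/9 = 4/9

P = 4/9 ≈ 0.4444


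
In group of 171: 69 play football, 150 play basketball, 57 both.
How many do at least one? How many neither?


|A∪B| = 69+150-57 = 162
Neither = 171-162 = 9

At least one: 162; Neither: 9


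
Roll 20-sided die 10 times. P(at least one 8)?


P(no 8)^10 = (19/20)^10 = 6131066257801/10240000000000
P(≥1) = 1 - 6131066257801/10240000000000 = 4108933742199/10240000000000

P = 4108933742199/10240000000000 ≈ 40.13%


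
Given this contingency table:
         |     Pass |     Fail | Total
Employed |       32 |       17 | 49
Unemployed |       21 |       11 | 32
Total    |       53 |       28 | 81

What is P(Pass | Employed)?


P(Pass | Employed) = 32/(32+17) = 32/49

P(Pass|Employed) = 32/49 ≈ 65.31%


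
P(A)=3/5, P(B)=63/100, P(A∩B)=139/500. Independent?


P(A)×P(B) = 189/500
P(A∩B) = 139/500
Not equal → NOT independent

No, not independent


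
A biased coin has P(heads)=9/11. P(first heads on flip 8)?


Geometric: P(X=8) = (1-p)^(k-1)×p = (2/11)^7×9/11 = 1152/214358881

P(X=8) = 1152/214358881 ≈ 0.00%


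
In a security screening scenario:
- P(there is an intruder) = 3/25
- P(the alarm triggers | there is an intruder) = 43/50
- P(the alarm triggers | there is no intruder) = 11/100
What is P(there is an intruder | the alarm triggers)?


Using Bayes' theorem:
P(A|B) = P(B|A)·P(A) / P(B)

P(the alarm triggers) = 43/50 × 3/25 + 11/100 × 22/25
= 129/1250 + 121/1250 = 1/5

P(there is an intruder|the alarm triggers) = (129/1250) / (1/5) = 129/250

P(there is an intruder|the alarm triggers) = 129/250 ≈ 51.60%


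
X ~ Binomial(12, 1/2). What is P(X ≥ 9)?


P(X ≥ 9) = Σ P(X=i) for i=9..12
P(X=9) = 55/1024
P(X=10) = 33/2048
P(X=11) = 3/1024
P(X=12) = 1/4096
Sum = 299/4096

P(X ≥ 9) = 299/4096 ≈ 7.30%


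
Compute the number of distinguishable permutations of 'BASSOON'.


Letters: 7, freq: {'B': 1, 'A': 1, 'S': 2, 'O': 2, 'N': 1}
7!/(1!×1!×2!×2!×1!) = 5040/4 = 1260

1260


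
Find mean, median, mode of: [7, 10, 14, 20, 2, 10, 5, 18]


Sorted: [2, 5, 7, 10, 10, 14, 18, 20]
Mean = 86/8 = 43/4
Median = 10
Freq: {7: 1, 10: 2, 14: 1, 20: 1, 2: 1, 5: 1, 18: 1}
Mode: [10]

Mean=43/4, Median=10, Mode=10


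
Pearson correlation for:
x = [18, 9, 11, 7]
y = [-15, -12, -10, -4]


n=4, Σx=45, Σy=-41, Σxy=-516, Σx²=575, Σy²=485
r = (4×(-516) - 45×(-41))/√((4×575 - 45²)(4×485 - (-41)²))
= -219/√(275×259) = -219/√71225 ≈ -219/266.8801 ≈ -0.8206

r ≈ -0.8206


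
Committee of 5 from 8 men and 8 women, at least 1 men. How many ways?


Count by #men:
  1M,4W: C(8,1)×C(8,4)=560
  2M,3W: C(8,2)×C(8,3)=1568
  3M,2W: C(8,3)×C(8,2)=1568
  4M,1W: C(8,4)×C(8,1)=560
  5M,0W: C(8,5)×C(8,0)=56
Total = 4312

4312


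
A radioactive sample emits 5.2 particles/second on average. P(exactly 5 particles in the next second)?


Poisson(λ=5.2): P(X=5) = e^(-λ)×λ^k/k!
= e^(-5.2) × 5.2^5 / 5!
≈ 0.005516564421 × 3802.04032 / 120 ≈ 0.174785

P(X=5) ≈ 0.174785 ≈ 17.48%


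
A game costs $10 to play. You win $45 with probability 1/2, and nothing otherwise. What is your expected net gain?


E[gain] = (45-10)×1/2 + (-10)×1/2
= 35/2 - 5 = 25/2

Expected net gain = $25/2 ≈ $12.50


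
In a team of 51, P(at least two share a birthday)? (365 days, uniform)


P(all different) = Π(365-i)/365 for i=0..50
= 0.025568
P(match) = 1 - 0.025568 = 0.974432

P ≈ 0.9744 ≈ 97.44%


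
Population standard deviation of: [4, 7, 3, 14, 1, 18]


Mean = 47/6
  (4-47/6)²=529/36
  (7-47/6)²=25/36
  (3-47/6)²=841/36
  (14-47/6)²=1369/36
  (1-47/6)²=1681/36
  (18-47/6)²=3721/36
Σ(x-μ)² = 1361/6
σ² = (1361/6)/6 = 1361/36

σ = √(1361/36) ≈ 6.1486


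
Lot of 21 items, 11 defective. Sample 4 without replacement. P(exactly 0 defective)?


Hypergeometric: C(11,0)×C(10,4)/C(21,4)
= 1×210/5985 = 2/57

P(X=0) = 2/57 ≈ 3.51%


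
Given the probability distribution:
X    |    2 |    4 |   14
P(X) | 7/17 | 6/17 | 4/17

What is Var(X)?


E[X] = 94/17
E[X²] = 908/17
Var(X) = E[X²] - (E[X])² = 908/17 - 8836/289 = 6600/289

Var(X) = 6600/289 ≈ 22.8374


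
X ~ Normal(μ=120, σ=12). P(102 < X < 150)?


z₁=(102-120)/12=-1.5, z₂=(150-120)/12=2.5
P = Φ(2.5) - Φ(-1.5) = 0.993790 - 0.066807 = 0.926983 ≈ 0.9270

P(102 < X < 150) ≈ 0.9270


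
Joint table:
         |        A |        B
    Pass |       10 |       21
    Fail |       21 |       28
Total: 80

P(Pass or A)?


P(Pass∨A) = P(Pass) + P(A) - P(Pass∧A)
= (31 + 31 - 10)/80 = 52/80 = 13/20

P = 13/20 ≈ 65.00%


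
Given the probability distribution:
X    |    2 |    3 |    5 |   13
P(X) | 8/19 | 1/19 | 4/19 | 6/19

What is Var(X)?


E[X] = 117/19
E[X²] = 1155/19
Var(X) = E[X²] - (E[X])² = 1155/19 - 13689/361 = 8256/361

Var(X) = 8256/361 ≈ 22.8698


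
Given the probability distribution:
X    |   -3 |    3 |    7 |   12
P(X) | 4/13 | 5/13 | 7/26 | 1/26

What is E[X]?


E[X] = Σ x·P(X=x)
= (-3)×(4/13) + (3)×(5/13) + (7)×(7/26) + (12)×(1/26)
= 67/26

E[X] = 67/26


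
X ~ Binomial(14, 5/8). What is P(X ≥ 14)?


P(X ≥ 14) = Σ P(X=i) for i=14..14
P(X=14) = 6103515625/4398046511104
Sum = 6103515625/4398046511104

P(X ≥ 14) = 6103515625/4398046511104 ≈ 0.14%


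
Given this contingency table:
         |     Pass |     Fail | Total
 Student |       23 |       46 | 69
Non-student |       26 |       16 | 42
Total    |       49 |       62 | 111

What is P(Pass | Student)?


P(Pass | Student) = 23/(23+46) = 23/69 = 1/3

P(Pass|Student) = 1/3 ≈ 33.33%


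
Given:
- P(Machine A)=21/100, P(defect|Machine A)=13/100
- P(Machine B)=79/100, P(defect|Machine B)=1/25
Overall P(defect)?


P(B) = Σ P(B|Aᵢ)×P(Aᵢ)
  13/100×21/100 = 273/10000
  1/25×79/100 = 79/2500
Sum = 589/10000

P(defect) = 589/10000 ≈ 5.89%


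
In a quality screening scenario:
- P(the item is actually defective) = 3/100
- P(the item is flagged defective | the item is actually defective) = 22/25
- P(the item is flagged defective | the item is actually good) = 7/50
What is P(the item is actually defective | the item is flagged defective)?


Using Bayes' theorem:
P(A|B) = P(B|A)·P(A) / P(B)

P(the item is flagged defective) = 22/25 × 3/100 + 7/50 × 97/100
= 33/1250 + 679/5000 = 811/5000

P(the item is actually defective|the item is flagged defective) = (33/1250) / (811/5000) = 132/811

P(the item is actually defective|the item is flagged defective) = 132/811 ≈ 16.28%


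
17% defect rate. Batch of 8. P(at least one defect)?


P(all good) = (83/100)^8 = 2252292232139041/10000000000000000
P(≥1 defect) = 7747707767860959/10000000000000000

P = 7747707767860959/10000000000000000 ≈ 77.48%


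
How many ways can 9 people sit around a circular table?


Circular arrangements of 9 distinct objects: fix one position to break rotational symmetry.
(n-1)! = 8! = 40320

40320


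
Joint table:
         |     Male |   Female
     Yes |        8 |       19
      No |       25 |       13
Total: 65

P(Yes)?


P(Yes) = (8+19)/65 = 27/65

P(Yes) = 27/65 ≈ 41.54%


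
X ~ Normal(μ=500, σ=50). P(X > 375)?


z = (375-500)/50 = -2.5
P(X > 375) = 1 - P(Z ≤ -2.5) = 1 - 0.0062 = 0.9938

P(X > 375) ≈ 0.9938


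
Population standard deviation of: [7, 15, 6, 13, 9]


Mean = 50/5 = 10
  (7-10)²=9
  (15-10)²=25
  (6-10)²=16
  (13-10)²=9
  (9-10)²=1
Σ(x-μ)² = 60
σ² = 60/5 = 12

σ = √(12) ≈ 3.4641


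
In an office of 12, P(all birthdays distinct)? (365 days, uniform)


P(all different) = Π(365-i)/365 for i=0..11
= (365/365)×(364/365)×...×(354/365)
= 0.832975

P ≈ 0.8330 ≈ 83.30%


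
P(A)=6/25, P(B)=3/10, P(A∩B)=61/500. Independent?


P(A)×P(B) = 9/125
P(A∩B) = 61/500
Not equal → NOT independent

No, not independent


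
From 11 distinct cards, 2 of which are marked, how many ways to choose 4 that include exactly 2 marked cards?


Choose 2 of the 2 marked cards and 2 of the other 9 cards:
C(2,2)×C(9,2) = 1×36 = 36

36


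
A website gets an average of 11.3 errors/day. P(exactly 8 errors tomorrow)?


Poisson(λ=11.3): P(X=8) = e^(-λ)×λ^k/k!
= e^(-11.3) × 11.3^8 / 8!
≈ 1.237292426e-05 × 265844419.291 / 40320 ≈ 0.081579

P(X=8) ≈ 0.081579 ≈ 8.16%


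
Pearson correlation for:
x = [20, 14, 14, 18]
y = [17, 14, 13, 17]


n=4, Σx=66, Σy=61, Σxy=1024, Σx²=1116, Σy²=943
r = (4×1024 - 66×61)/√((4×1116 - 66²)(4×943 - 61²))
= 70/√(108×51) = 70/√5508 ≈ 70/74.2159 ≈ 0.9432

r ≈ 0.9432


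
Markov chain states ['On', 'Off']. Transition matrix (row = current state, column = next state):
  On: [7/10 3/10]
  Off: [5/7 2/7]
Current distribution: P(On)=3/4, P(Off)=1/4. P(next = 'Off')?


P(next=Off) = Σᵢ P(now=i)×P(i→Off)
= 3/4×3/10 + 1/4×2/7
= 9/40 + 1/14 = 83/280

P = 83/280 ≈ 0.2964


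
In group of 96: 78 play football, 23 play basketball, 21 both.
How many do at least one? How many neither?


|A∪B| = 78+23-21 = 80
Neither = 96-80 = 16

At least one: 80; Neither: 16


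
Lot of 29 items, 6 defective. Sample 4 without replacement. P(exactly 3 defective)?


Hypergeometric: C(6,3)×C(23,1)/C(29,4)
= 20×23/23751 = 460/23751

P(X=3) = 460/23751 ≈ 1.94%


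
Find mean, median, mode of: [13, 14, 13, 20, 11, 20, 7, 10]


Sorted: [7, 10, 11, 13, 13, 14, 20, 20]
Mean = 108/8 = 27/2
Median = 13
Freq: {13: 2, 14: 1, 20: 2, 11: 1, 7: 1, 10: 1}
Mode: [13, 20]

Mean=27/2, Median=13, Mode=[13, 20]


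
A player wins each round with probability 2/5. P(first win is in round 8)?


Geometric: P(X=8) = (1-p)^(k-1)×p = (3/5)^7×2/5 = 4374/390625

P(X=8) = 4374/390625 ≈ 1.12%


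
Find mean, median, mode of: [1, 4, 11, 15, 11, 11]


Sorted: [1, 4, 11, 11, 11, 15]
Mean = 53/6
Median = 11
Freq: {1: 1, 4: 1, 11: 3, 15: 1}
Mode: [11]

Mean=53/6, Median=11, Mode=11


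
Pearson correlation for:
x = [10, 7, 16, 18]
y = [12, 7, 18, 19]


n=4, Σx=51, Σy=56, Σxy=799, Σx²=729, Σy²=878
r = (4×799 - 51×56)/√((4×729 - 51²)(4×878 - 56²))
= 340/√(315×376) = 340/√118440 ≈ 340/344.1511 ≈ 0.9879

r ≈ 0.9879


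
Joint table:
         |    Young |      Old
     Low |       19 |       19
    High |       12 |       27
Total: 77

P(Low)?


P(Low) = (19+19)/77 = 38/77

P(Low) = 38/77 ≈ 49.35%


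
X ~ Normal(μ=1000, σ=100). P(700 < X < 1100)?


z₁=(700-1000)/100=-3.0, z₂=(1100-1000)/100=1.0
P = Φ(1.0) - Φ(-3.0) = 0.841345 - 0.001350 = 0.839995 ≈ 0.8400

P(700 < X < 1100) ≈ 0.8400


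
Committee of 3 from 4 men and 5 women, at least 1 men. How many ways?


Count by #men:
  1M,2W: C(4,1)×C(5,2)=40
  2M,1W: C(4,2)×C(5,1)=30
  3M,0W: C(4,3)×C(5,0)=4
Total = 74

74


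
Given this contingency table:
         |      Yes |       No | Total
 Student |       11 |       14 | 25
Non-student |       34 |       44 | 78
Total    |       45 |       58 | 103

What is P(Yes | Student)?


P(Yes | Student) = 11/(11+14) = 11/25

P(Yes|Student) = 11/25 ≈ 44.00%


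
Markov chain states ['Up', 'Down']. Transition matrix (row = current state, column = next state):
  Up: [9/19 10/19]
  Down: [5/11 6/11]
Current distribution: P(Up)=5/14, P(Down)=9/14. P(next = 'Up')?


P(next=Up) = Σᵢ P(now=i)×P(i→Up)
= 5/14×9/19 + 9/14×5/11
= 45/266 + 45/154 = 675/1463

P = 675/1463 ≈ 0.4614


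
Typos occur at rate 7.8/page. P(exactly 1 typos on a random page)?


Poisson(λ=7.8): P(X=1) = e^(-λ)×λ^k/k!
= e^(-7.8) × 7.8^1 / 1!
≈ 0.000409734979 × 7.8 / 1 ≈ 0.003196

P(X=1) ≈ 0.003196 ≈ 0.32%


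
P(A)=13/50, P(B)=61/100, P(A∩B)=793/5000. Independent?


P(A)×P(B) = 793/5000
P(A∩B) = 793/5000
Equal ✓ → Independent

Yes, independent


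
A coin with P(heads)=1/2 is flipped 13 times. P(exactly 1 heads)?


Binomial: P(X=1) = C(13,1)×p^1×(1-p)^12
= 13 × 1/2 × 1/4096 = 13/8192

P(X=1) = 13/8192 ≈ 0.16%


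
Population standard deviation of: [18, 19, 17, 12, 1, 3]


Mean = 70/6 = 35/3
  (18-35/3)²=361/9
  (19-35/3)²=484/9
  (17-35/3)²=256/9
  (12-35/3)²=1/9
  (1-35/3)²=1024/9
  (3-35/3)²=676/9
Σ(x-μ)² = 934/3
σ² = (934/3)/6 = 467/9

σ = √(467/9) ≈ 7.2034


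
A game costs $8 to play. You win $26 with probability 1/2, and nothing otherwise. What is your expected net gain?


E[gain] = (26-8)×1/2 + (-8)×1/2
= 9 - 4 = 5

Expected net gain = $5 ≈ $5.00


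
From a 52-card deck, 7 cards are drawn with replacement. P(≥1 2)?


P(not a 2) = 48/52 = 12/13
P(none in 7 draws) = (12/13)^7 = 35831808/62748517
P(≥1 2) = 1 - 35831808/62748517 = 26916709/62748517

P = 26916709/62748517 ≈ 42.90%


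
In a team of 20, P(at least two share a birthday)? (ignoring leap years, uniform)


P(all different) = Π(365-i)/365 for i=0..19
= 0.588562
P(match) = 1 - 0.588562 = 0.411438

P ≈ 0.4114 ≈ 41.14%


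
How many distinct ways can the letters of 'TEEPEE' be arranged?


Letters: 6, freq: {'T': 1, 'E': 4, 'P': 1}
6!/(1!×4!×1!) = 720/24 = 30

30


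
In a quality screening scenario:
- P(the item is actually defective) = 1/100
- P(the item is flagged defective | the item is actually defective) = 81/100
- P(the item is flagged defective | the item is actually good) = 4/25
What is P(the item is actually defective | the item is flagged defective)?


Using Bayes' theorem:
P(A|B) = P(B|A)·P(A) / P(B)

P(the item is flagged defective) = 81/100 × 1/100 + 4/25 × 99/100
= 81/10000 + 99/625 = 333/2000

P(the item is actually defective|the item is flagged defective) = (81/10000) / (333/2000) = 9/185

P(the item is actually defective|the item is flagged defective) = 9/185 ≈ 4.86%


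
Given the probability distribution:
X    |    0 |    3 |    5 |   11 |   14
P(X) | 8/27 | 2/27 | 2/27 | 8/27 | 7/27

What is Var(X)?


E[X] = 202/27
E[X²] = 2408/27
Var(X) = E[X²] - (E[X])² = 2408/27 - 40804/729 = 24212/729

Var(X) = 24212/729 ≈ 33.2126


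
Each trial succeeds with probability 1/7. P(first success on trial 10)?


Geometric: P(X=10) = (1-p)^(k-1)×p = (6/7)^9×1/7 = 10077696/282475249

P(X=10) = 10077696/282475249 ≈ 3.57%


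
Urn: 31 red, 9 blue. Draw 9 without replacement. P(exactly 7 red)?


Hypergeometric: C(31,7)×C(9,2)/C(40,9)
= 2629575×36/273438880 = 364095/1051688

P(X=7) = 364095/1051688 ≈ 34.62%


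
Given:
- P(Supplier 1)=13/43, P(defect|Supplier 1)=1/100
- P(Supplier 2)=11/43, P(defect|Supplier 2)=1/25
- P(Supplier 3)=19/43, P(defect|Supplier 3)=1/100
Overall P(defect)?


P(B) = Σ P(B|Aᵢ)×P(Aᵢ)
  1/100×13/43 = 13/4300
  1/25×11/43 = 11/1075
  1/100×19/43 = 19/4300
Sum = 19/1075

P(defect) = 19/1075 ≈ 1.77%


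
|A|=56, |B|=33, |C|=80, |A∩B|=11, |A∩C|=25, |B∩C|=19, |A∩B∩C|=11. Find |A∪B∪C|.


|A∪B∪C| = 56+33+80-11-25-19+11 = 125

|A∪B∪C| = 125


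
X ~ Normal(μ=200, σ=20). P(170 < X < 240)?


z₁=(170-200)/20=-1.5, z₂=(240-200)/20=2.0
P = Φ(2.0) - Φ(-1.5) = 0.977250 - 0.066807 = 0.910443 ≈ 0.9104

P(170 < X < 240) ≈ 0.9104


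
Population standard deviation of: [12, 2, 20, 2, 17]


Mean = 53/5
  (12-53/5)²=49/25
  (2-53/5)²=1849/25
  (20-53/5)²=2209/25
  (2-53/5)²=1849/25
  (17-53/5)²=1024/25
Σ(x-μ)² = 1396/5
σ² = (1396/5)/5 = 1396/25

σ = √(1396/25) ≈ 7.4726


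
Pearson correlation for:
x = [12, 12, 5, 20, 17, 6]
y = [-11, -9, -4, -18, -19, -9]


n=6, Σx=72, Σy=-70, Σxy=-997, Σx²=1038, Σy²=984
r = (6×(-997) - 72×(-70))/√((6×1038 - 72²)(6×984 - (-70)²))
= -942/√(1044×1004) = -942/√1048176 ≈ -942/1023.8047 ≈ -0.9201

r ≈ -0.9201


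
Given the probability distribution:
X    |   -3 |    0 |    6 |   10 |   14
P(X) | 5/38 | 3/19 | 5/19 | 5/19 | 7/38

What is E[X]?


E[X] = Σ x·P(X=x)
= (-3)×(5/38) + (0)×(3/19) + (6)×(5/19) + (10)×(5/19) + (14)×(7/38)
= 243/38

E[X] = 243/38


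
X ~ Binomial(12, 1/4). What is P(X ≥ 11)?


P(X ≥ 11) = Σ P(X=i) for i=11..12
P(X=11) = 9/4194304
P(X=12) = 1/16777216
Sum = 37/16777216

P(X ≥ 11) = 37/16777216 ≈ 0.00%


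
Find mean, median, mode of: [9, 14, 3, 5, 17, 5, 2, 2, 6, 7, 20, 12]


Sorted: [2, 2, 3, 5, 5, 6, 7, 9, 12, 14, 17, 20]
Mean = 102/12 = 17/2
Median = 13/2
Freq: {9: 1, 14: 1, 3: 1, 5: 2, 17: 1, 2: 2, 6: 1, 7: 1, 20: 1, 12: 1}
Mode: [2, 5]

Mean=17/2, Median=13/2, Mode=[2, 5]


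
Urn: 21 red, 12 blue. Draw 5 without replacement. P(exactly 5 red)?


Hypergeometric: C(21,5)×C(12,0)/C(33,5)
= 20349×1/237336 = 6783/79112

P(X=5) = 6783/79112 ≈ 8.57%


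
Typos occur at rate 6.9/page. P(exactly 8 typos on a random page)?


Poisson(λ=6.9): P(X=8) = e^(-λ)×λ^k/k!
= e^(-6.9) × 6.9^8 / 8!
≈ 0.001007785429 × 5137983.74429 / 40320 ≈ 0.128422

P(X=8) ≈ 0.128422 ≈ 12.84%


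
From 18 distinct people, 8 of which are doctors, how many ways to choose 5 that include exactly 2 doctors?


Choose 2 of the 8 doctors and 3 of the other 10 people:
C(8,2)×C(10,3) = 28×120 = 3360

3360


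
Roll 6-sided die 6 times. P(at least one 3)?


P(no 3)^6 = (5/6)^6 = 15625/46656
P(≥1) = 1 - 15625/46656 = 31031/46656

P = 31031/46656 ≈ 66.51%


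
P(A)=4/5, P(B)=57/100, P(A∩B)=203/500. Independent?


P(A)×P(B) = 57/125
P(A∩B) = 203/500
Not equal → NOT independent

No, not independent


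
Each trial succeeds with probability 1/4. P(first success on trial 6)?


Geometric: P(X=6) = (1-p)^(k-1)×p = (3/4)^5×1/4 = 243/4096

P(X=6) = 243/4096 ≈ 5.93%


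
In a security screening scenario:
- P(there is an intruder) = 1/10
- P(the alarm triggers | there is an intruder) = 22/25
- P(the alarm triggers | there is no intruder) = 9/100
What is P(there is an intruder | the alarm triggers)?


Using Bayes' theorem:
P(A|B) = P(B|A)·P(A) / P(B)

P(the alarm triggers) = 22/25 × 1/10 + 9/100 × 9/10
= 11/125 + 81/1000 = 169/1000

P(there is an intruder|the alarm triggers) = (11/125) / (169/1000) = 88/169

P(there is an intruder|the alarm triggers) = 88/169 ≈ 52.07%


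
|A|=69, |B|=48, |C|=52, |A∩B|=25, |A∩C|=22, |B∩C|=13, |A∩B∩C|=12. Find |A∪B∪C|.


|A∪B∪C| = 69+48+52-25-22-13+12 = 121

|A∪B∪C| = 121


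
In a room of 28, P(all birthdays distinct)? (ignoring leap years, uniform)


P(all different) = Π(365-i)/365 for i=0..27
= (365/365)×(364/365)×...×(338/365)
= 0.345539

P ≈ 0.3455 ≈ 34.55%


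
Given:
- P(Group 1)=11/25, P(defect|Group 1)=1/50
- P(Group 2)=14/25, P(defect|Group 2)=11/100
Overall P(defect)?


P(B) = Σ P(B|Aᵢ)×P(Aᵢ)
  1/50×11/25 = 11/1250
  11/100×14/25 = 77/1250
Sum = 44/625

P(defect) = 44/625 ≈ 7.04%


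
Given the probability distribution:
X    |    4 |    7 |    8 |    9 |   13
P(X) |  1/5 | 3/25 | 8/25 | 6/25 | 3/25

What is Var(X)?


E[X] = 198/25
E[X²] = 1732/25
Var(X) = E[X²] - (E[X])² = 1732/25 - 39204/625 = 4096/625

Var(X) = 4096/625 ≈ 6.5536


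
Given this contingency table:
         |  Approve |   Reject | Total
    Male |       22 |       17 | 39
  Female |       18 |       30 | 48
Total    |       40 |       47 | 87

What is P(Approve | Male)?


P(Approve | Male) = 22/(22+17) = 22/39

P(Approve|Male) = 22/39 ≈ 56.41%


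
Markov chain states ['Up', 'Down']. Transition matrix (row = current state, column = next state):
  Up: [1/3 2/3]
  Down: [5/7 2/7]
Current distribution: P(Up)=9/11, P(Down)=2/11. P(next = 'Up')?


P(next=Up) = Σᵢ P(now=i)×P(i→Up)
= 9/11×1/3 + 2/11×5/7
= 3/11 + 10/77 = 31/77

P = 31/77 ≈ 0.4026


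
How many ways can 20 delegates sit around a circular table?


Circular arrangements of 20 distinct objects: fix one position to break rotational symmetry.
(n-1)! = 19! = 121645100408832000

121645100408832000


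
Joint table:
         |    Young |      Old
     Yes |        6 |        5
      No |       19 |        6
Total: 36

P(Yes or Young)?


P(Yes∨Young) = P(Yes) + P(Young) - P(Yes∧Young)
= (11 + 25 - 6)/36 = 30/36 = 5/6

P = 5/6 ≈ 83.33%


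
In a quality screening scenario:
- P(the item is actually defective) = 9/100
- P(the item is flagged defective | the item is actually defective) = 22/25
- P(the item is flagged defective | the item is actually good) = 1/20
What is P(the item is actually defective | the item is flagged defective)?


Using Bayes' theorem:
P(A|B) = P(B|A)·P(A) / P(B)

P(the item is flagged defective) = 22/25 × 9/100 + 1/20 × 91/100
= 99/1250 + 91/2000 = 1247/10000

P(the item is actually defective|the item is flagged defective) = (99/1250) / (1247/10000) = 792/1247

P(the item is actually defective|the item is flagged defective) = 792/1247 ≈ 63.51%


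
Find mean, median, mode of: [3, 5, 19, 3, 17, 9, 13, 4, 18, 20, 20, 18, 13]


Sorted: [3, 3, 4, 5, 9, 13, 13, 17, 18, 18, 19, 20, 20]
Mean = 162/13
Median = 13
Freq: {3: 2, 5: 1, 19: 1, 17: 1, 9: 1, 13: 2, 4: 1, 18: 2, 20: 2}
Mode: [3, 13, 18, 20]

Mean=162/13, Median=13, Mode=[3, 13, 18, 20]


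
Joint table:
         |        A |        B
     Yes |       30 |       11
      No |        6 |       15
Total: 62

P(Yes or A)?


P(Yes∨A) = P(Yes) + P(A) - P(Yes∧A)
= (41 + 36 - 30)/62 = 47/62

P = 47/62 ≈ 75.81%


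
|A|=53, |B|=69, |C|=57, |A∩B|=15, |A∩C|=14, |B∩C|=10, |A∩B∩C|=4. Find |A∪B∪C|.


|A∪B∪C| = 53+69+57-15-14-10+4 = 144

|A∪B∪C| = 144


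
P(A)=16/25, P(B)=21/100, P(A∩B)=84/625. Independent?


P(A)×P(B) = 84/625
P(A∩B) = 84/625
Equal ✓ → Independent

Yes, independent


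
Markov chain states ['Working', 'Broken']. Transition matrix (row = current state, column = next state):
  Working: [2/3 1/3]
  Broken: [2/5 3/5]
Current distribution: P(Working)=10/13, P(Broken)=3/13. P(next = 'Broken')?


P(next=Broken) = Σᵢ P(now=i)×P(i→Broken)
= 10/13×1/3 + 3/13×3/5
= 10/39 + 9/65 = 77/195

P = 77/195 ≈ 0.3949


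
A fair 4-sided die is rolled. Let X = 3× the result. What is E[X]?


E[die] = (1+4)/2 = 5/2
E[X] = 3 × 5/2 = 15/2

E[X] = 15/2


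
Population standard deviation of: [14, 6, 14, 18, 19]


Mean = 71/5
  (14-71/5)²=1/25
  (6-71/5)²=1681/25
  (14-71/5)²=1/25
  (18-71/5)²=361/25
  (19-71/5)²=576/25
Σ(x-μ)² = 524/5
σ² = (524/5)/5 = 524/25

σ = √(524/25) ≈ 4.5782


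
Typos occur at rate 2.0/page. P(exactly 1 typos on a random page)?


Poisson(λ=2.0): P(X=1) = e^(-λ)×λ^k/k!
= e^(-2.0) × 2.0^1 / 1!
≈ 0.1353352832 × 2 / 1 ≈ 0.270671

P(X=1) ≈ 0.270671 ≈ 27.07%


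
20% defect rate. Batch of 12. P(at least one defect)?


P(all good) = (4/5)^12 = 16777216/244140625
P(≥1 defect) = 227363409/244140625

P = 227363409/244140625 ≈ 93.13%


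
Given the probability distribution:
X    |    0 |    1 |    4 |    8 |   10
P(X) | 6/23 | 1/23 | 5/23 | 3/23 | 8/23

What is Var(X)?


E[X] = 125/23
E[X²] = 1073/23
Var(X) = E[X²] - (E[X])² = 1073/23 - 15625/529 = 9054/529

Var(X) = 9054/529 ≈ 17.1153


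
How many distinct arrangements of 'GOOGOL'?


Letters: 6, freq: {'G': 2, 'O': 3, 'L': 1}
6!/(2!×3!×1!) = 720/12 = 60

60


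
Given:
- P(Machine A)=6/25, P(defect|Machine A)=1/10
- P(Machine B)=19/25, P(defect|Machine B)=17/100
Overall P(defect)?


P(B) = Σ P(B|Aᵢ)×P(Aᵢ)
  1/10×6/25 = 3/125
  17/100×19/25 = 323/2500
Sum = 383/2500

P(defect) = 383/2500 ≈ 15.32%


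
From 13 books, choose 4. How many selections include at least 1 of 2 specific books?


Complement: C(13,4) - C(11,4) = 715 - 330 = 385

385


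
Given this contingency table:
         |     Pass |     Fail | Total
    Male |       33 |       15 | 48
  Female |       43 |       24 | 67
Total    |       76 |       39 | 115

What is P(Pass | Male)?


P(Pass | Male) = 33/(33+15) = 33/48 = 11/16

P(Pass|Male) = 11/16 ≈ 68.75%


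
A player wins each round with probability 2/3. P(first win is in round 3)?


Geometric: P(X=3) = (1-p)^(k-1)×p = (1/3)^2×2/3 = 2/27

P(X=3) = 2/27 ≈ 7.41%


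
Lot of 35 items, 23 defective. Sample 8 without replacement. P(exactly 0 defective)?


Hypergeometric: C(23,0)×C(12,8)/C(35,8)
= 1×495/23535820 = 9/427924

P(X=0) = 9/427924 ≈ 0.00%


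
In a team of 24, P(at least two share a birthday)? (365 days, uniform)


P(all different) = Π(365-i)/365 for i=0..23
= 0.461656
P(match) = 1 - 0.461656 = 0.538344

P ≈ 0.5383 ≈ 53.83%


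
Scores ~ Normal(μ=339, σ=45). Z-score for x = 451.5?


z = (x - μ)/σ = (451.5 - 339)/45 = 2.5

z = 2.5


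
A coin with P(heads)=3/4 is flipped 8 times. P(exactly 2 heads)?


Binomial: P(X=2) = C(8,2)×p^2×(1-p)^6
= 28 × 9/16 × 1/4096 = 63/16384

P(X=2) = 63/16384 ≈ 0.38%


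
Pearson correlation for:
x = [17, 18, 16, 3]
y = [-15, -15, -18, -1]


n=4, Σx=54, Σy=-49, Σxy=-816, Σx²=878, Σy²=775
r = (4×(-816) - 54×(-49))/√((4×878 - 54²)(4×775 - (-49)²))
= -618/√(596×699) = -618/√416604 ≈ -618/645.4487 ≈ -0.9575

r ≈ -0.9575


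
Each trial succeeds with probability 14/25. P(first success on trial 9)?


Geometric: P(X=9) = (1-p)^(k-1)×p = (11/25)^8×14/25 = 3001024334/3814697265625

P(X=9) = 3001024334/3814697265625 ≈ 0.08%


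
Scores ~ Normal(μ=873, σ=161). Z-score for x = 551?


z = (x - μ)/σ = (551 - 873)/161 = -2.0

z = -2.0


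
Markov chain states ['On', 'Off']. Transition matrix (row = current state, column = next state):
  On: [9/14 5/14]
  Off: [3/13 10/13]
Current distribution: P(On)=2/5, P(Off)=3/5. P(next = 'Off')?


P(next=Off) = Σᵢ P(now=i)×P(i→Off)
= 2/5×5/14 + 3/5×10/13
= 1/7 + 6/13 = 55/91

P = 55/91 ≈ 0.6044


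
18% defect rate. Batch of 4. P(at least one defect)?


P(all good) = (41/50)^4 = 2825761/6250000
P(≥1 defect) = 3424239/6250000

P = 3424239/6250000 ≈ 54.79%


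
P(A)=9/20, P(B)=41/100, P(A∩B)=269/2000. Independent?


P(A)×P(B) = 369/2000
P(A∩B) = 269/2000
Not equal → NOT independent

No, not independent


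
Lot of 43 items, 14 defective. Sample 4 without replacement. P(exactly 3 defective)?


Hypergeometric: C(14,3)×C(29,1)/C(43,4)
= 364×29/123410 = 754/8815

P(X=3) = 754/8815 ≈ 8.55%


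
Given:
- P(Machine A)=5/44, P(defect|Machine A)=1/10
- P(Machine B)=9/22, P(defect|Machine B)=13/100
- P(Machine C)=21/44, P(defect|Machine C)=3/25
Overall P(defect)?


P(B) = Σ P(B|Aᵢ)×P(Aᵢ)
  1/10×5/44 = 1/88
  13/100×9/22 = 117/2200
  3/25×21/44 = 63/1100
Sum = 67/550

P(defect) = 67/550 ≈ 12.18%


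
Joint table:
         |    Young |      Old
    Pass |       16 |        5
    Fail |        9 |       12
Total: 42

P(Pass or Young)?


P(Pass∨Young) = P(Pass) + P(Young) - P(Pass∧Young)
= (21 + 25 - 16)/42 = 30/42 = 5/7

P = 5/7 ≈ 71.43%


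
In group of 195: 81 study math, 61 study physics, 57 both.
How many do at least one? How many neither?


|A∪B| = 81+61-57 = 85
Neither = 195-85 = 110

At least one: 85; Neither: 110


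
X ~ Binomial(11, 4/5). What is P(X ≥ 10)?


P(X ≥ 10) = Σ P(X=i) for i=10..11
P(X=10) = 11534336/48828125
P(X=11) = 4194304/48828125
Sum = 3145728/9765625

P(X ≥ 10) = 3145728/9765625 ≈ 32.21%


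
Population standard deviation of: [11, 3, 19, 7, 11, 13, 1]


Mean = 65/7
  (11-65/7)²=144/49
  (3-65/7)²=1936/49
  (19-65/7)²=4624/49
  (7-65/7)²=256/49
  (11-65/7)²=144/49
  (13-65/7)²=676/49
  (1-65/7)²=3364/49
Σ(x-μ)² = 1592/7
σ² = (1592/7)/7 = 1592/49

σ = √(1592/49) ≈ 5.7000


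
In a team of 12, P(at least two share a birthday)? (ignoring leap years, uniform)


P(all different) = Π(365-i)/365 for i=0..11
= 0.832975
P(match) = 1 - 0.832975 = 0.167025

P ≈ 0.1670 ≈ 16.70%


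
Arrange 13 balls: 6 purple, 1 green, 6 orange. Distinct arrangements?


13!/(6!×1!×6!) = 12012

12012


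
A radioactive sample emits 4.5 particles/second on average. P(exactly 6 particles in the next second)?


Poisson(λ=4.5): P(X=6) = e^(-λ)×λ^k/k!
= e^(-4.5) × 4.5^6 / 6!
≈ 0.01110899654 × 8303.765625 / 720 ≈ 0.128120

P(X=6) ≈ 0.128120 ≈ 12.81%


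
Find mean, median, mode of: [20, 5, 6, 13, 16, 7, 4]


Sorted: [4, 5, 6, 7, 13, 16, 20]
Mean = 71/7
Median = 7
Freq: {20: 1, 5: 1, 6: 1, 13: 1, 16: 1, 7: 1, 4: 1}
Mode: No mode

Mean=71/7, Median=7, Mode=No mode


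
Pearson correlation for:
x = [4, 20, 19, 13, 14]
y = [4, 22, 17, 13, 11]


n=5, Σx=70, Σy=67, Σxy=1102, Σx²=1142, Σy²=1079
r = (5×1102 - 70×67)/√((5×1142 - 70²)(5×1079 - 67²))
= 820/√(810×906) = 820/√733860 ≈ 820/856.6563 ≈ 0.9572

r ≈ 0.9572


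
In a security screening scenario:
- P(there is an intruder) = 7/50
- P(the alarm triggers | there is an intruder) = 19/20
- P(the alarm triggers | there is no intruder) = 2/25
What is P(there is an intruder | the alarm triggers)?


Using Bayes' theorem:
P(A|B) = P(B|A)·P(A) / P(B)

P(the alarm triggers) = 19/20 × 7/50 + 2/25 × 43/50
= 133/1000 + 43/625 = 1009/5000

P(there is an intruder|the alarm triggers) = (133/1000) / (1009/5000) = 665/1009

P(there is an intruder|the alarm triggers) = 665/1009 ≈ 65.91%


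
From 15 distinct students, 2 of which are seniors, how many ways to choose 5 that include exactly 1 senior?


Choose 1 of the 2 seniors and 4 of the other 13 students:
C(2,1)×C(13,4) = 2×715 = 1430

1430


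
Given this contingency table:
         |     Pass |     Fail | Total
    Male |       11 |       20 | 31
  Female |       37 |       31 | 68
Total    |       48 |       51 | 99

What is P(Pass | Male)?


P(Pass | Male) = 11/(11+20) = 11/31

P(Pass|Male) = 11/31 ≈ 35.48%


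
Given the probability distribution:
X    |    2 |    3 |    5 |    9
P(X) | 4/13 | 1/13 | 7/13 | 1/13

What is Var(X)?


E[X] = 55/13
E[X²] = 281/13
Var(X) = E[X²] - (E[X])² = 281/13 - 3025/169 = 628/169

Var(X) = 628/169 ≈ 3.7160


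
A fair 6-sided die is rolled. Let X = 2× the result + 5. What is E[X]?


E[die] = (1+6)/2 = 7/2
E[X] = 2×7/2 + 5 = 12

E[X] = 12


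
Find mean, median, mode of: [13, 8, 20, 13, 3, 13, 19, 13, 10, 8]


Sorted: [3, 8, 8, 10, 13, 13, 13, 13, 19, 20]
Mean = 120/10 = 12
Median = 13
Freq: {13: 4, 8: 2, 20: 1, 3: 1, 19: 1, 10: 1}
Mode: [13]

Mean=12, Median=13, Mode=13


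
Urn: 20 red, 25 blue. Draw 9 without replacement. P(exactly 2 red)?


Hypergeometric: C(20,2)×C(25,7)/C(45,9)
= 190×480700/886163135 = 87400/848003

P(X=2) = 87400/848003 ≈ 10.31%


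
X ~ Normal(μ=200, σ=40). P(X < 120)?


z = (120-200)/40 = -2.0
P(Z < -2.0) = 0.0228

P(X < 120) ≈ 0.0228


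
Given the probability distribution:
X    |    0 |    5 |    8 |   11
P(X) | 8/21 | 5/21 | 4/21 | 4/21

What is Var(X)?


E[X] = 101/21
E[X²] = 865/21
Var(X) = E[X²] - (E[X])² = 865/21 - 10201/441 = 7964/441

Var(X) = 7964/441 ≈ 18.0590


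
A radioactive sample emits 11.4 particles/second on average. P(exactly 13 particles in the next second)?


Poisson(λ=11.4): P(X=13) = e^(-λ)×λ^k/k!
= e^(-11.4) × 11.4^13 / 13!
≈ 1.119548484e-05 × 5.4924114946e+13 / 6227020800 ≈ 0.098747

P(X=13) ≈ 0.098747 ≈ 9.87%


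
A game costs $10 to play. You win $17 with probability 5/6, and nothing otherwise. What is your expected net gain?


E[gain] = (17-10)×5/6 + (-10)×1/6
= 35/6 - 5/3 = 25/6

Expected net gain = $25/6 ≈ $4.17


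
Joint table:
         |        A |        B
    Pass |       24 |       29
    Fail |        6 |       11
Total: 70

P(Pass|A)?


P(Pass|A) = 24/(24+6) = 24/30 = 4/5

P = 4/5 ≈ 80.00%


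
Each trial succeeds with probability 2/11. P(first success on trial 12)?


Geometric: P(X=12) = (1-p)^(k-1)×p = (9/11)^11×2/11 = 62762119218/3138428376721

P(X=12) = 62762119218/3138428376721 ≈ 2.00%


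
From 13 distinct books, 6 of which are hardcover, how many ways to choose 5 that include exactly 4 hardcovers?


Choose 4 of the 6 hardcovers and 1 of the other 7 books:
C(6,4)×C(7,1) = 15×7 = 105

105


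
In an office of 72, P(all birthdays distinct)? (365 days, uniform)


P(all different) = Π(365-i)/365 for i=0..71
= (365/365)×(364/365)×...×(294/365)
= 0.000547

P ≈ 0.0005 ≈ 0.05%


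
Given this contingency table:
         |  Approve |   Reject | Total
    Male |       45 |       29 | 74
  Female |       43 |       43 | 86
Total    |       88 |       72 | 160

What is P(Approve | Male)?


P(Approve | Male) = 45/(45+29) = 45/74

P(Approve|Male) = 45/74 ≈ 60.81%


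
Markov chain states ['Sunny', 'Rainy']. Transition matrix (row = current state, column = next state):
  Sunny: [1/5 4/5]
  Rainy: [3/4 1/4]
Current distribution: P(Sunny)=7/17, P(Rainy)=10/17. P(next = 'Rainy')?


P(next=Rainy) = Σᵢ P(now=i)×P(i→Rainy)
= 7/17×4/5 + 10/17×1/4
= 28/85 + 5/34 = 81/170

P = 81/170 ≈ 0.4765


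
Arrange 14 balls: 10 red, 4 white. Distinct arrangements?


14!/(10!×4!) = 1001

1001


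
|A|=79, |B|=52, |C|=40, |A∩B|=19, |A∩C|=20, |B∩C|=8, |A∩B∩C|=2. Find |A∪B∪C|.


|A∪B∪C| = 79+52+40-19-20-8+2 = 126

|A∪B∪C| = 126


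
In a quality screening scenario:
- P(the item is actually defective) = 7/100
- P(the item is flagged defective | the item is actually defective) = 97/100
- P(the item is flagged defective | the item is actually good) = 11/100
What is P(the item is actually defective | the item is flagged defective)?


Using Bayes' theorem:
P(A|B) = P(B|A)·P(A) / P(B)

P(the item is flagged defective) = 97/100 × 7/100 + 11/100 × 93/100
= 679/10000 + 1023/10000 = 851/5000

P(the item is actually defective|the item is flagged defective) = (679/10000) / (851/5000) = 679/1702

P(the item is actually defective|the item is flagged defective) = 679/1702 ≈ 39.89%


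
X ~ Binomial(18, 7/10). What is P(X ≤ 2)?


P(X ≤ 2) = Σ P(X=i) for i=0..2
P(X=0) = 387420489/1000000000000000000
P(X=1) = 8135830269/500000000000000000
P(X=2) = 322721267337/1000000000000000000
Sum = 84845087091/250000000000000000

P(X ≤ 2) = 84845087091/250000000000000000 ≈ 0.00%


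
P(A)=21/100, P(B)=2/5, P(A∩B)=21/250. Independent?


P(A)×P(B) = 21/250
P(A∩B) = 21/250
Equal ✓ → Independent

Yes, independent


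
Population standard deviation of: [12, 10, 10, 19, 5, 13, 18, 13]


Mean = 100/8 = 25/2
  (12-25/2)²=1/4
  (10-25/2)²=25/4
  (10-25/2)²=25/4
  (19-25/2)²=169/4
  (5-25/2)²=225/4
  (13-25/2)²=1/4
  (18-25/2)²=121/4
  (13-25/2)²=1/4
Σ(x-μ)² = 142
σ² = 142/8 = 71/4

σ = √(71/4) ≈ 4.2131
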